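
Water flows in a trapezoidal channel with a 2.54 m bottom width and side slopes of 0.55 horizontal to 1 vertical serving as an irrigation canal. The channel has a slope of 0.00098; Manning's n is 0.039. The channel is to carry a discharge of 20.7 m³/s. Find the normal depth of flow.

Manning's equation rearranged: A R^(2/3) = nQ / (1·√S) = 0.039 × 20.7 / (√0.00098) = 25.79.
Trying y = 4.98 m: A R^(2/3) = 40.19 — high.
Trying y = 3.49 m: A R^(2/3) = 20.23 — low.
Trying y = 3.97 m: A R^(2/3) = 25.83 — matches.

y_n = 3.97 m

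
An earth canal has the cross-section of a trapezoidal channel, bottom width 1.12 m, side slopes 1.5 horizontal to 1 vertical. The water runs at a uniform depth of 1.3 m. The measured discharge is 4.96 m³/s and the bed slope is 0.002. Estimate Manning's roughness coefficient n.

With bottom width b = 1.12 m and side slope z = 1.5: A = (b + zy)y = (1.12 + 1.5×1.3)×1.3 = 3.991 m²; P = b + 2y√(1+z²) = 1.12 + 2×1.3×1.803 = 5.807 m.
Hydraulic radius R = A/P = 3.991/5.807 = 0.6872 m.
Rearranging Manning's equation: n = (1/Q) A R^(2/3) S^(1/2) = (1/4.96) × 3.991 × 0.6872^(2/3) × √0.002 = 0.028.

n = 0.028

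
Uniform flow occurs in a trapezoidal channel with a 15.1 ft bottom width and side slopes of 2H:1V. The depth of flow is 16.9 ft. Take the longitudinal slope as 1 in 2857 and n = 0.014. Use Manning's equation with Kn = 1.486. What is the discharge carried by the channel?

Q = 7160 ft³/s

With bottom width b = 15.1 ft and side slope z = 2: A = (b + zy)y = (15.1 + 2×16.9)×16.9 = 826.4 ft²; P = b + 2y√(1+z²) = 15.1 + 2×16.9×2.236 = 90.68 ft.
Hydraulic radius R = A/P = 826.4/90.68 = 9.114 ft.
Manning's equation: Q = (1.486/n) A R^(2/3) S^(1/2) = (1.486/0.014) × 826.4 × 9.114^(2/3) × 0.00035^(1/2) = 7160 ft³/s.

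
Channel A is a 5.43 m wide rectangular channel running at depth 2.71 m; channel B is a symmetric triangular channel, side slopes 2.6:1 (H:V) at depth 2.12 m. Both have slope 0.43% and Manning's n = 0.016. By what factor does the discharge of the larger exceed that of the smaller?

1.55

Channel A: Flow area A = b·y = 5.43 × 2.71 = 14.72 m². Wetted perimeter P = b + 2y = 5.43 + 2×2.71 = 10.85 m. Hydraulic radius R = A/P = 14.72/10.85 = 1.356 m. Q_A = (1/0.016)·14.72·1.356^(2/3)·√0.0043 = 73.89 m³/s.
Channel B: For a triangular section with side slope z = 2.6: A = zy² = 2.6×2.12² = 11.69 m²; P = 2y√(1+z²) = 2×2.12×2.786 = 11.81 m. Hydraulic radius R = A/P = 11.69/11.81 = 0.9893 m. Q_B = (1/0.016)·11.69·0.9893^(2/3)·√0.0043 = 47.55 m³/s.
The larger discharge is 73.89 m³/s and the smaller is 47.55 m³/s; the ratio is 1.55.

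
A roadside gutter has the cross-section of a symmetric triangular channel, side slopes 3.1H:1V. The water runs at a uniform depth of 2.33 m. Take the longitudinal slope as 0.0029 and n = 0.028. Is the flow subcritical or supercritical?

subcritical

For a triangular section with side slope z = 3.1: A = zy² = 3.1×2.33² = 16.83 m²; P = 2y√(1+z²) = 2×2.33×3.257 = 15.18 m.
Hydraulic radius R = A/P = 16.83/15.18 = 1.109 m.
V = (1/n) R^(2/3) √S = (1/0.028) × 1.109^(2/3) × √0.0029 = 2.06 m/s. Hydraulic depth D_h = A/T = 16.83/14.45 = 1.165 m.
Froude number Fr = V/√(g·D_h) = 2.06/√(9.81×1.165) = 0.609, which is less than 1, so the flow is subcritical.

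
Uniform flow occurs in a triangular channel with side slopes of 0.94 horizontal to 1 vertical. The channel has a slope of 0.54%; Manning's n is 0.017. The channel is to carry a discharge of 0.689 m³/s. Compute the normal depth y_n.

Manning's equation rearranged: A R^(2/3) = nQ / (1·√S) = 0.017 × 0.689 / (√0.0054) = 0.1594.
Try y = 0.766 m: A R^(2/3) = 0.226 — high.
Try y = 0.549 m: A R^(2/3) = 0.09298 — low.
Try y = 0.672 m: A R^(2/3) = 0.1594 — close enough.

y_n = 0.672 m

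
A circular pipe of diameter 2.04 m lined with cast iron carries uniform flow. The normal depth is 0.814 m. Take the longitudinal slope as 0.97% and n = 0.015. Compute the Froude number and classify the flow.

supercritical

For a circular section of diameter D = 2.04 m at depth y = 0.814 m, the central angle is θ = 2 arccos(1 − 2y/D) = 2.735 rad. Then A = (D²/8)(θ − sin θ) = 1.217 m² and P = Dθ/2 = 2.79 m.
Hydraulic radius R = A/P = 1.217/2.79 = 0.4362 m.
V = (1/n) R^(2/3) √S = (1/0.015) × 0.4362^(2/3) × √0.0097 = 3.777 m/s. Hydraulic depth D_h = A/T = 1.217/1.998 = 0.6091 m.
Froude number Fr = V/√(g·D_h) = 3.777/√(9.81×0.6091) = 1.55, which is greater than 1, so the flow is supercritical.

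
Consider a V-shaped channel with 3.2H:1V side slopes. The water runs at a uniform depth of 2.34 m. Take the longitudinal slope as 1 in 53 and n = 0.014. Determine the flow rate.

For a triangular section with side slope z = 3.2: A = zy² = 3.2×2.34² = 17.52 m²; P = 2y√(1+z²) = 2×2.34×3.353 = 15.69 m.
Hydraulic radius R = A/P = 17.52/15.69 = 1.117 m.
Manning's equation: Q = (1/n) A R^(2/3) S^(1/2) = (1/0.014) × 17.52 × 1.117^(2/3) × 0.01887^(1/2) = 185 m³/s.

Q = 185 m³/s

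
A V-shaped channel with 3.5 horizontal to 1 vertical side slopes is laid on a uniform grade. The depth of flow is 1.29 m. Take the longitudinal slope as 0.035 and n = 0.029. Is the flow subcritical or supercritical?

supercritical

For a triangular section with side slope z = 3.5: A = zy² = 3.5×1.29² = 5.824 m²; P = 2y√(1+z²) = 2×1.29×3.64 = 9.391 m.
Hydraulic radius R = A/P = 5.824/9.391 = 0.6202 m.
V = (1/n) R^(2/3) √S = (1/0.029) × 0.6202^(2/3) × √0.035 = 4.692 m/s. Hydraulic depth D_h = A/T = 5.824/9.03 = 0.645 m.
Froude number Fr = V/√(g·D_h) = 4.692/√(9.81×0.645) = 1.87, which is greater than 1, so the flow is supercritical.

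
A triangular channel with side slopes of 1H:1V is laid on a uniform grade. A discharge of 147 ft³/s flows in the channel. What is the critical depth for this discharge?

y_c = 4.22 ft

At critical depth, Q² T / (g A³) = 1, i.e. A³/T = Q²/g = 147²/32.2 = 671.1.
At y = 3.46 ft: A³/T = 247.9 — low.
At y = 4.71 ft: A³/T = 1159 — high.
At y = 4.22 ft: A³/T = 669.2 — close enough.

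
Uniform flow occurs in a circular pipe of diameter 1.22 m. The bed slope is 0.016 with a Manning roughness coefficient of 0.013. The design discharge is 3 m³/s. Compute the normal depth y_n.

y_n = 0.668 m

Manning's equation rearranged: A R^(2/3) = nQ / (1·√S) = 0.013 × 3 / (√0.016) = 0.3083.
At y = 0.488 m: A R^(2/3) = 0.1785 — too small.
At y = 0.792 m: A R^(2/3) = 0.3999 — too large.
At y = 0.668 m: A R^(2/3) = 0.308 — ≈ 0.3083.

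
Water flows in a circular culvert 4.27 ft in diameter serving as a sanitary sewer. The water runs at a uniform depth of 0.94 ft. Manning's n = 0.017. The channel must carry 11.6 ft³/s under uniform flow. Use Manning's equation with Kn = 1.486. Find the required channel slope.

S = 0.00697

For a circular section of diameter D = 4.27 ft at depth y = 0.94 ft, the central angle is θ = 2 arccos(1 − 2y/D) = 1.953 rad. Then A = (D²/8)(θ − sin θ) = 2.338 ft² and P = Dθ/2 = 4.171 ft.
Hydraulic radius R = A/P = 2.338/4.171 = 0.5606 ft.
From Manning's equation, S = [nQ / (1.486 A R^(2/3))]² = [0.017 × 11.6 / (1.486 × 2.338 × 0.5606^(2/3))]² = 0.00697.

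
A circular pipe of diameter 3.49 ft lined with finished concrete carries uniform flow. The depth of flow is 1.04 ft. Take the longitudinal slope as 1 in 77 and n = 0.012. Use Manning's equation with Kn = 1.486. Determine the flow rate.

For a circular section of diameter D = 3.49 ft at depth y = 1.04 ft, the central angle is θ = 2 arccos(1 − 2y/D) = 2.31 rad. Then A = (D²/8)(θ − sin θ) = 2.391 ft² and P = Dθ/2 = 4.031 ft.
Hydraulic radius R = A/P = 2.391/4.031 = 0.5933 ft.
Manning's equation: Q = (1.486/n) A R^(2/3) S^(1/2) = (1.486/0.012) × 2.391 × 0.5933^(2/3) × 0.01299^(1/2) = 23.8 ft³/s.

Q = 23.8 ft³/s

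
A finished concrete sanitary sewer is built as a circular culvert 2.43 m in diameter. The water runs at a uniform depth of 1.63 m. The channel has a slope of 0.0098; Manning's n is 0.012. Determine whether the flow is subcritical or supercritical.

supercritical

For a circular section of diameter D = 2.43 m at depth y = 1.63 m, the central angle is θ = 2 arccos(1 − 2y/D) = 3.839 rad. Then A = (D²/8)(θ − sin θ) = 3.307 m² and P = Dθ/2 = 4.664 m.
Hydraulic radius R = A/P = 3.307/4.664 = 0.7091 m.
V = (1/n) R^(2/3) √S = (1/0.012) × 0.7091^(2/3) × √0.0098 = 6.56 m/s. Hydraulic depth D_h = A/T = 3.307/2.284 = 1.448 m.
Froude number Fr = V/√(g·D_h) = 6.56/√(9.81×1.448) = 1.74, which is greater than 1, so the flow is supercritical.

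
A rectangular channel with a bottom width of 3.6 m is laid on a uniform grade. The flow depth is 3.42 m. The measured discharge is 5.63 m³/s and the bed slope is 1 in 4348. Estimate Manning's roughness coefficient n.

Flow area A = b·y = 3.6 × 3.42 = 12.31 m². Wetted perimeter P = b + 2y = 3.6 + 2×3.42 = 10.44 m.
Hydraulic radius R = A/P = 12.31/10.44 = 1.179 m.
Rearranging Manning's equation: n = (1/Q) A R^(2/3) S^(1/2) = (1/5.63) × 12.31 × 1.179^(2/3) × √0.00023 = 0.037.

n = 0.037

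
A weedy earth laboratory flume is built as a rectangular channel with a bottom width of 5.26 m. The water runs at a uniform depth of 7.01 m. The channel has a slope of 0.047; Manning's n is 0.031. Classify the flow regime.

supercritical

Flow area A = b·y = 5.26 × 7.01 = 36.87 m². Wetted perimeter P = b + 2y = 5.26 + 2×7.01 = 19.28 m.
Hydraulic radius R = A/P = 36.87/19.28 = 1.912 m.
V = (1/n) R^(2/3) √S = (1/0.031) × 1.912^(2/3) × √0.047 = 10.78 m/s. Hydraulic depth D_h = A/T = 36.87/5.26 = 7.01 m.
Froude number Fr = V/√(g·D_h) = 10.78/√(9.81×7.01) = 1.3, which is greater than 1, so the flow is supercritical.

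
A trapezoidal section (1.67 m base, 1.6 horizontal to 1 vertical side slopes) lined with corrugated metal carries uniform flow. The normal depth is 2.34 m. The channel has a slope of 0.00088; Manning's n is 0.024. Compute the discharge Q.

With bottom width b = 1.67 m and side slope z = 1.6: A = (b + zy)y = (1.67 + 1.6×2.34)×2.34 = 12.67 m²; P = b + 2y√(1+z²) = 1.67 + 2×2.34×1.887 = 10.5 m.
Hydraulic radius R = A/P = 12.67/10.5 = 1.207 m.
Manning's equation: Q = (1/n) A R^(2/3) S^(1/2) = (1/0.024) × 12.67 × 1.207^(2/3) × 0.00088^(1/2) = 17.7 m³/s.

Q = 17.7 m³/s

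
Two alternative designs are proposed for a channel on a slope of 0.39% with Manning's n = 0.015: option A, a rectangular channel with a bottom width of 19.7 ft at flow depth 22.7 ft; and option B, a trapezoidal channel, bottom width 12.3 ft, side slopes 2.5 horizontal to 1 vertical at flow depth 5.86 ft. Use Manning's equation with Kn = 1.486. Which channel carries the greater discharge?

channel A

Channel A: Flow area A = b·y = 19.7 × 22.7 = 447.2 ft². Wetted perimeter P = b + 2y = 19.7 + 2×22.7 = 65.1 ft. Hydraulic radius R = A/P = 447.2/65.1 = 6.869 ft. Q_A = (1.486/0.015)·447.2·6.869^(2/3)·√0.0039 = 9998 ft³/s.
Channel B: With bottom width b = 12.3 ft and side slope z = 2.5: A = (b + zy)y = (12.3 + 2.5×5.86)×5.86 = 157.9 ft²; P = b + 2y√(1+z²) = 12.3 + 2×5.86×2.693 = 43.86 ft. Hydraulic radius R = A/P = 157.9/43.86 = 3.601 ft. Q_B = (1.486/0.015)·157.9·3.601^(2/3)·√0.0039 = 2295 ft³/s.
Q_A = 9998 ft³/s vs Q_B = 2295 ft³/s, so channel A carries more.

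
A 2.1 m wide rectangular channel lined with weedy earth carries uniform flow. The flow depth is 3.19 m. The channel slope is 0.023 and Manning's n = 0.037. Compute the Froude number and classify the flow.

Flow area A = b·y = 2.1 × 3.19 = 6.699 m². Wetted perimeter P = b + 2y = 2.1 + 2×3.19 = 8.48 m.
Hydraulic radius R = A/P = 6.699/8.48 = 0.79 m.
V = (1/n) R^(2/3) √S = (1/0.037) × 0.79^(2/3) × √0.023 = 3.503 m/s. Hydraulic depth D_h = A/T = 6.699/2.1 = 3.19 m.
Froude number Fr = V/√(g·D_h) = 3.503/√(9.81×3.19) = 0.626, which is less than 1, so the flow is subcritical.

subcritical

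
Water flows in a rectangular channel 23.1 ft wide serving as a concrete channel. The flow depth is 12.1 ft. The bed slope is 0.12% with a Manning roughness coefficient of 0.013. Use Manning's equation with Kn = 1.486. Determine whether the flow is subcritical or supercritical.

Flow area A = b·y = 23.1 × 12.1 = 279.5 ft². Wetted perimeter P = b + 2y = 23.1 + 2×12.1 = 47.3 ft.
Hydraulic radius R = A/P = 279.5/47.3 = 5.909 ft.
V = (1.486/n) R^(2/3) √S = (1.486/0.013) × 5.909^(2/3) × √0.0012 = 12.94 ft/s. Hydraulic depth D_h = A/T = 279.5/23.1 = 12.1 ft.
Froude number Fr = V/√(g·D_h) = 12.94/√(32.2×12.1) = 0.656, which is less than 1, so the flow is subcritical.

subcritical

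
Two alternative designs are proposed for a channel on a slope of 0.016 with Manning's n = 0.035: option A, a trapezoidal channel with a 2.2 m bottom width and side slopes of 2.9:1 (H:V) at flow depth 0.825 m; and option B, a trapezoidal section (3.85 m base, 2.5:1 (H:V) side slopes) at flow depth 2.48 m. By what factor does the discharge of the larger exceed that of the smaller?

Channel A: With bottom width b = 2.2 m and side slope z = 2.9: A = (b + zy)y = (2.2 + 2.9×0.825)×0.825 = 3.789 m²; P = b + 2y√(1+z²) = 2.2 + 2×0.825×3.068 = 7.261 m. Hydraulic radius R = A/P = 3.789/7.261 = 0.5218 m. Q_A = (1/0.035)·3.789·0.5218^(2/3)·√0.016 = 8.875 m³/s.
Channel B: With bottom width b = 3.85 m and side slope z = 2.5: A = (b + zy)y = (3.85 + 2.5×2.48)×2.48 = 24.92 m²; P = b + 2y√(1+z²) = 3.85 + 2×2.48×2.693 = 17.21 m. Hydraulic radius R = A/P = 24.92/17.21 = 1.449 m. Q_B = (1/0.035)·24.92·1.449^(2/3)·√0.016 = 115.3 m³/s.
The larger discharge is 115.3 m³/s and the smaller is 8.875 m³/s; the ratio is 13.

13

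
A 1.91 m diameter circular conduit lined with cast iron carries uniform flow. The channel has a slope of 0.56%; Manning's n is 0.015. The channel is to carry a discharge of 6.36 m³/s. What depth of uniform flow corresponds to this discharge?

Manning's equation rearranged: A R^(2/3) = nQ / (1·√S) = 0.015 × 6.36 / (√0.0056) = 1.275.
Try y = 1.39 m: A R^(2/3) = 1.54 — over.
Try y = 1.21 m: A R^(2/3) = 1.276 — ≈ 1.275.

y_n = 1.21 m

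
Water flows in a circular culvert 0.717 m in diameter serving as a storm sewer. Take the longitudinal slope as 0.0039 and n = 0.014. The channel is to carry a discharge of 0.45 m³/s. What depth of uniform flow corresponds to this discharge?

Manning's equation rearranged: A R^(2/3) = nQ / (1·√S) = 0.014 × 0.45 / (√0.0039) = 0.1009.
Try y = 0.538 m: A R^(2/3) = 0.1171 — too large.
Try y = 0.426 m: A R^(2/3) = 0.08495 — too small.
Try y = 0.479 m: A R^(2/3) = 0.1009 — ≈ 0.1009.

y_n = 0.479 m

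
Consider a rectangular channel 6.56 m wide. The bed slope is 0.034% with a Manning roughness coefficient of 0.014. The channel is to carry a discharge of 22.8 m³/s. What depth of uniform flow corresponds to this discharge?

y_n = 2.2 m

Manning's equation rearranged: A R^(2/3) = nQ / (1·√S) = 0.014 × 22.8 / (√0.00034) = 17.31.
Try y = 2.61 m: A R^(2/3) = 21.97 — over.
Try y = 1.64 m: A R^(2/3) = 11.42 — short.
Try y = 2.2 m: A R^(2/3) = 17.34 — ≈ 17.31.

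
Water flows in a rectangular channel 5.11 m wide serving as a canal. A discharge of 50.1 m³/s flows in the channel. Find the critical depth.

For a rectangular channel, critical depth y_c = (q²/g)^(1/3) where q = Q/b = 50.1/5.11 = 9.804 m²/s.
So y_c = (9.804²/9.81)^(1/3) = 2.14 m.

y_c = 2.14 m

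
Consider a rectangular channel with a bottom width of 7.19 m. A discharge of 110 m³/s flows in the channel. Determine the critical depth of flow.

For a rectangular channel, critical depth y_c = (q²/g)^(1/3) where q = Q/b = 110/7.19 = 15.3 m²/s.
So y_c = (15.3²/9.81)^(1/3) = 2.88 m.

y_c = 2.88 m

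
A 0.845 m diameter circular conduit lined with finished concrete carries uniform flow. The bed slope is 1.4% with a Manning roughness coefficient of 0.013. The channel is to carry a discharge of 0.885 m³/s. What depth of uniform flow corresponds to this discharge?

y_n = 0.417 m

Manning's equation rearranged: A R^(2/3) = nQ / (1·√S) = 0.013 × 0.885 / (√0.014) = 0.09723.
Trying y = 0.355 m: A R^(2/3) = 0.07328 — low.
Trying y = 0.477 m: A R^(2/3) = 0.1215 — high.
Trying y = 0.417 m: A R^(2/3) = 0.09726 — ≈ 0.09723.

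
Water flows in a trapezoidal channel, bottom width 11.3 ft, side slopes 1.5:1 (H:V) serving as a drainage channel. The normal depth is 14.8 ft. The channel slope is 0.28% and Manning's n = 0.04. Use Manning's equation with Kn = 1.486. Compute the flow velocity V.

V = 7.64 ft/s

With bottom width b = 11.3 ft and side slope z = 1.5: A = (b + zy)y = (11.3 + 1.5×14.8)×14.8 = 495.8 ft²; P = b + 2y√(1+z²) = 11.3 + 2×14.8×1.803 = 64.66 ft.
Hydraulic radius R = A/P = 495.8/64.66 = 7.668 ft.
From Manning's equation, V = (1.486/n) R^(2/3) S^(1/2) = (1.486/0.04) × 7.668^(2/3) × 0.0028^(1/2) = 7.64 ft/s.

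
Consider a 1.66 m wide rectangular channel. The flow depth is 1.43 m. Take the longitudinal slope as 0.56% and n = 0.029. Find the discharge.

Q = 3.99 m³/s

Flow area A = b·y = 1.66 × 1.43 = 2.374 m². Wetted perimeter P = b + 2y = 1.66 + 2×1.43 = 4.52 m.
Hydraulic radius R = A/P = 2.374/4.52 = 0.5252 m.
Manning's equation: Q = (1/n) A R^(2/3) S^(1/2) = (1/0.029) × 2.374 × 0.5252^(2/3) × 0.0056^(1/2) = 3.99 m³/s.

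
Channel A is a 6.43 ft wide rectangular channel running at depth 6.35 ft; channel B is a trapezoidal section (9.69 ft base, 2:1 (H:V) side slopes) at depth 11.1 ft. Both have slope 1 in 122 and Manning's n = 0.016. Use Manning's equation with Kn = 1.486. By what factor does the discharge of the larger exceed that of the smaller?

Channel A: Flow area A = b·y = 6.43 × 6.35 = 40.83 ft². Wetted perimeter P = b + 2y = 6.43 + 2×6.35 = 19.13 ft. Hydraulic radius R = A/P = 40.83/19.13 = 2.134 ft. Q_A = (1.486/0.016)·40.83·2.134^(2/3)·√0.008197 = 569.1 ft³/s.
Channel B: With bottom width b = 9.69 ft and side slope z = 2: A = (b + zy)y = (9.69 + 2×11.1)×11.1 = 354 ft²; P = b + 2y√(1+z²) = 9.69 + 2×11.1×2.236 = 59.33 ft. Hydraulic radius R = A/P = 354/59.33 = 5.966 ft. Q_B = (1.486/0.016)·354·5.966^(2/3)·√0.008197 = 9791 ft³/s.
The larger discharge is 9791 ft³/s and the smaller is 569.1 ft³/s; the ratio is 17.2.

17.2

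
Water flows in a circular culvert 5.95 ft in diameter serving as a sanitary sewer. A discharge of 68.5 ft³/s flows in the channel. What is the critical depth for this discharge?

y_c = 2.21 ft

At critical depth, Q² T / (g A³) = 1, i.e. A³/T = Q²/g = 68.5²/32.2 = 145.7.
Try y = 1.72 ft: A³/T = 54.84 — low.
Try y = 2.21 ft: A³/T = 144.5 — ≈ 145.7.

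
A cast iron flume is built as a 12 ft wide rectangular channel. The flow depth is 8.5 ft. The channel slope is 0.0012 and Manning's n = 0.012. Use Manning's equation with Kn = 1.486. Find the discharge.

Flow area A = b·y = 12 × 8.5 = 102 ft². Wetted perimeter P = b + 2y = 12 + 2×8.5 = 29 ft.
Hydraulic radius R = A/P = 102/29 = 3.517 ft.
Manning's equation: Q = (1.486/n) A R^(2/3) S^(1/2) = (1.486/0.012) × 102 × 3.517^(2/3) × 0.0012^(1/2) = 1010 ft³/s.

Q = 1010 ft³/s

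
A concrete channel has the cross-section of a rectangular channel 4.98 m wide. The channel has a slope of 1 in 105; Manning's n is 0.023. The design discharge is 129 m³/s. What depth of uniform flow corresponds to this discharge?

Manning's equation rearranged: A R^(2/3) = nQ / (1·√S) = 0.023 × 129 / (√0.009524) = 30.4.
Try y = 3.28 m: A R^(2/3) = 20.59 — short.
Try y = 5.48 m: A R^(2/3) = 39.06 — over.
Try y = 4.47 m: A R^(2/3) = 30.44 — matches.

y_n = 4.47 m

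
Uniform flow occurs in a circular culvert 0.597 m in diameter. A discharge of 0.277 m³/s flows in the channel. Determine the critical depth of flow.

At critical depth, Q² T / (g A³) = 1, i.e. A³/T = Q²/g = 0.277²/9.81 = 0.007822.
At y = 0.38 m: A³/T = 0.01157 — too large.
At y = 0.343 m: A³/T = 0.007809 — close enough.

y_c = 0.343 m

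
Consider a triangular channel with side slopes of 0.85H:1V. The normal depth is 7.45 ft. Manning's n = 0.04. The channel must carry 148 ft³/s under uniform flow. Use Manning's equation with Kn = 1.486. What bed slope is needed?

S = 0.0022

For a triangular section with side slope z = 0.85: A = zy² = 0.85×7.45² = 47.18 ft²; P = 2y√(1+z²) = 2×7.45×1.312 = 19.56 ft.
Hydraulic radius R = A/P = 47.18/19.56 = 2.412 ft.
From Manning's equation, S = [nQ / (1.486 A R^(2/3))]² = [0.04 × 148 / (1.486 × 47.18 × 2.412^(2/3))]² = 0.0022.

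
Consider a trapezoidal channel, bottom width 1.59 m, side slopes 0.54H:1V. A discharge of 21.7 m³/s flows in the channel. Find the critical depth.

y_c = 2.09 m

At critical depth, Q² T / (g A³) = 1, i.e. A³/T = Q²/g = 21.7²/9.81 = 48.
At y = 2.63 m: A³/T = 112 — too large.
At y = 1.88 m: A³/T = 32.45 — too small.
At y = 2.09 m: A³/T = 47.68 — close enough.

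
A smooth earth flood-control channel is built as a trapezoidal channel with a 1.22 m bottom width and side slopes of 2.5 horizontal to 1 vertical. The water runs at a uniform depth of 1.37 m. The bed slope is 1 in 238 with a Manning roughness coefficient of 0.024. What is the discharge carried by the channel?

With bottom width b = 1.22 m and side slope z = 2.5: A = (b + zy)y = (1.22 + 2.5×1.37)×1.37 = 6.364 m²; P = b + 2y√(1+z²) = 1.22 + 2×1.37×2.693 = 8.598 m.
Hydraulic radius R = A/P = 6.364/8.598 = 0.7402 m.
Manning's equation: Q = (1/n) A R^(2/3) S^(1/2) = (1/0.024) × 6.364 × 0.7402^(2/3) × 0.004202^(1/2) = 14.1 m³/s.

Q = 14.1 m³/s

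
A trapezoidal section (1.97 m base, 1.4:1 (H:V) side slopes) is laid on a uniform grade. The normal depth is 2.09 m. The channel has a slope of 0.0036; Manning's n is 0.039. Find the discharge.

Q = 16.9 m³/s

With bottom width b = 1.97 m and side slope z = 1.4: A = (b + zy)y = (1.97 + 1.4×2.09)×2.09 = 10.23 m²; P = b + 2y√(1+z²) = 1.97 + 2×2.09×1.72 = 9.162 m.
Hydraulic radius R = A/P = 10.23/9.162 = 1.117 m.
Manning's equation: Q = (1/n) A R^(2/3) S^(1/2) = (1/0.039) × 10.23 × 1.117^(2/3) × 0.0036^(1/2) = 16.9 m³/s.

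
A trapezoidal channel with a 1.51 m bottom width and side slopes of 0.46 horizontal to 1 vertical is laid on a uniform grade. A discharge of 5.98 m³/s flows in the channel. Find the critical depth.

y_c = 1.05 m

At critical depth, Q² T / (g A³) = 1, i.e. A³/T = Q²/g = 5.98²/9.81 = 3.645.
Trying y = 1.34 m: A³/T = 8.434 — too large.
Trying y = 0.795 m: A³/T = 1.479 — too small.
Trying y = 1.05 m: A³/T = 3.701 — matches.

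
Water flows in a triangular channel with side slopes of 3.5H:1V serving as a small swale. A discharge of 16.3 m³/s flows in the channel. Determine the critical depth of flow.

At critical depth, Q² T / (g A³) = 1, i.e. A³/T = Q²/g = 16.3²/9.81 = 27.08.
Trying y = 1.1 m: A³/T = 9.864 — low.
Trying y = 1.46 m: A³/T = 40.63 — high.
Trying y = 1.35 m: A³/T = 27.46 — matches.

y_c = 1.35 m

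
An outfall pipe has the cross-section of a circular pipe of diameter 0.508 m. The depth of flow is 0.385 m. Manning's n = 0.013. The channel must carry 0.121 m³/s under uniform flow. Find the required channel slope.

S = 0.00111

For a circular section of diameter D = 0.508 m at depth y = 0.385 m, the central angle is θ = 2 arccos(1 − 2y/D) = 4.225 rad. Then A = (D²/8)(θ − sin θ) = 0.1648 m² and P = Dθ/2 = 1.073 m.
Hydraulic radius R = A/P = 0.1648/1.073 = 0.1536 m.
From Manning's equation, S = [nQ / (1 A R^(2/3))]² = [0.013 × 0.121 / (1 × 0.1648 × 0.1536^(2/3))]² = 0.00111.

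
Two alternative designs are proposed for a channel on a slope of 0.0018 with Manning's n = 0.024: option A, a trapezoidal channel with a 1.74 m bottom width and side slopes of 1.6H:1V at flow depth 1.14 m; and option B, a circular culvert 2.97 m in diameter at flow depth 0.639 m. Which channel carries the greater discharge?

Channel A: With bottom width b = 1.74 m and side slope z = 1.6: A = (b + zy)y = (1.74 + 1.6×1.14)×1.14 = 4.063 m²; P = b + 2y√(1+z²) = 1.74 + 2×1.14×1.887 = 6.042 m. Hydraulic radius R = A/P = 4.063/6.042 = 0.6725 m. Q_A = (1/0.024)·4.063·0.6725^(2/3)·√0.0018 = 5.513 m³/s.
Channel B: For a circular section of diameter D = 2.97 m at depth y = 0.639 m, the central angle is θ = 2 arccos(1 − 2y/D) = 1.929 rad. Then A = (D²/8)(θ − sin θ) = 1.095 m² and P = Dθ/2 = 2.865 m. Hydraulic radius R = A/P = 1.095/2.865 = 0.3821 m. Q_B = (1/0.024)·1.095·0.3821^(2/3)·√0.0018 = 1.019 m³/s.
Q_A = 5.513 m³/s vs Q_B = 1.019 m³/s, so channel A carries more.

channel A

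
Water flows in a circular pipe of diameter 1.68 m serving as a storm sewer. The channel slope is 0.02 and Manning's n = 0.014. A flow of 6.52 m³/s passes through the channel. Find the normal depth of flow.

y_n = 0.859 m

Manning's equation rearranged: A R^(2/3) = nQ / (1·√S) = 0.014 × 6.52 / (√0.02) = 0.6454.
Try y = 0.721 m: A R^(2/3) = 0.4759 — low.
Try y = 1.06 m: A R^(2/3) = 0.9007 — high.
Try y = 0.859 m: A R^(2/3) = 0.6455 — matches.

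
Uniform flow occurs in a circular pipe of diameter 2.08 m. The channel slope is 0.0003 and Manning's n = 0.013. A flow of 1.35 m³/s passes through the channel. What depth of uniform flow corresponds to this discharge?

Manning's equation rearranged: A R^(2/3) = nQ / (1·√S) = 0.013 × 1.35 / (√0.0003) = 1.013.
At y = 1.08 m: A R^(2/3) = 1.171 — over.
At y = 0.716 m: A R^(2/3) = 0.5599 — short.
At y = 0.992 m: A R^(2/3) = 1.013 — close enough.

y_n = 0.992 m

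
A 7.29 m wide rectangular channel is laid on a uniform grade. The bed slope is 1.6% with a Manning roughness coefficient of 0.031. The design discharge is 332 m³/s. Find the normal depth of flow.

Manning's equation rearranged: A R^(2/3) = nQ / (1·√S) = 0.031 × 332 / (√0.016) = 81.37.
At y = 5.38 m: A R^(2/3) = 65.8 — too small.
At y = 7.41 m: A R^(2/3) = 97.99 — too large.
At y = 6.37 m: A R^(2/3) = 81.34 — ≈ 81.37.

y_n = 6.37 m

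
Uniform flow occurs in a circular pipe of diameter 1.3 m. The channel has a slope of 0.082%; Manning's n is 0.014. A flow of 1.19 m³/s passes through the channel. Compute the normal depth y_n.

y_n = 0.989 m

Manning's equation rearranged: A R^(2/3) = nQ / (1·√S) = 0.014 × 1.19 / (√0.00082) = 0.5818.
Trying y = 0.78 m: A R^(2/3) = 0.4215 — short.
Trying y = 0.989 m: A R^(2/3) = 0.5816 — matches.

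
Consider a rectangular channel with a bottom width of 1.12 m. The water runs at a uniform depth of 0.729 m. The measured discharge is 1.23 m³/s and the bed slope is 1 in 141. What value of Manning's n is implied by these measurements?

n = 0.026

Flow area A = b·y = 1.12 × 0.729 = 0.8165 m². Wetted perimeter P = b + 2y = 1.12 + 2×0.729 = 2.578 m.
Hydraulic radius R = A/P = 0.8165/2.578 = 0.3167 m.
Rearranging Manning's equation: n = (1/Q) A R^(2/3) S^(1/2) = (1/1.23) × 0.8165 × 0.3167^(2/3) × √0.007092 = 0.026.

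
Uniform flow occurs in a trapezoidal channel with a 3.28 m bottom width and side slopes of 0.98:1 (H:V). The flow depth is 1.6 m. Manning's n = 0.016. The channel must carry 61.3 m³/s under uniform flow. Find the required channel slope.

S = 0.016

With bottom width b = 3.28 m and side slope z = 0.98: A = (b + zy)y = (3.28 + 0.98×1.6)×1.6 = 7.757 m²; P = b + 2y√(1+z²) = 3.28 + 2×1.6×1.4 = 7.76 m.
Hydraulic radius R = A/P = 7.757/7.76 = 0.9995 m.
From Manning's equation, S = [nQ / (1 A R^(2/3))]² = [0.016 × 61.3 / (1 × 7.757 × 0.9995^(2/3))]² = 0.016.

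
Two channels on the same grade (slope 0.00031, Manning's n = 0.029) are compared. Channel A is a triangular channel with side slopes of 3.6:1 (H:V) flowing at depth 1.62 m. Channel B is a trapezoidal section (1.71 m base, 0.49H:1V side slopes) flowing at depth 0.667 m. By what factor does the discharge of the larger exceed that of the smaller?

Channel A: For a triangular section with side slope z = 3.6: A = zy² = 3.6×1.62² = 9.448 m²; P = 2y√(1+z²) = 2×1.62×3.736 = 12.11 m. Hydraulic radius R = A/P = 9.448/12.11 = 0.7804 m. Q_A = (1/0.029)·9.448·0.7804^(2/3)·√0.00031 = 4.862 m³/s.
Channel B: With bottom width b = 1.71 m and side slope z = 0.49: A = (b + zy)y = (1.71 + 0.49×0.667)×0.667 = 1.359 m²; P = b + 2y√(1+z²) = 1.71 + 2×0.667×1.114 = 3.196 m. Hydraulic radius R = A/P = 1.359/3.196 = 0.4251 m. Q_B = (1/0.029)·1.359·0.4251^(2/3)·√0.00031 = 0.4664 m³/s.
The larger discharge is 4.862 m³/s and the smaller is 0.4664 m³/s; the ratio is 10.4.

10.4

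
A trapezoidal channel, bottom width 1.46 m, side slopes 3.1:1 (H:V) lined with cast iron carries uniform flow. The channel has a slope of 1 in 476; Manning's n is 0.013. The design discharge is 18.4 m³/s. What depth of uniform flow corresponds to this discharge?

Manning's equation rearranged: A R^(2/3) = nQ / (1·√S) = 0.013 × 18.4 / (√0.002101) = 5.219.
Trying y = 1.38 m: A R^(2/3) = 6.581 — high.
Trying y = 0.94 m: A R^(2/3) = 2.734 — low.
Trying y = 1.25 m: A R^(2/3) = 5.23 — matches.

y_n = 1.25 m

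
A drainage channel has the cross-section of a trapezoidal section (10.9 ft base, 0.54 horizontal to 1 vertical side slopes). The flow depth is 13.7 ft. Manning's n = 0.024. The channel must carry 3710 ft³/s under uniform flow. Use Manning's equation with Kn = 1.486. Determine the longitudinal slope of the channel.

S = 0.00528

With bottom width b = 10.9 ft and side slope z = 0.54: A = (b + zy)y = (10.9 + 0.54×13.7)×13.7 = 250.7 ft²; P = b + 2y√(1+z²) = 10.9 + 2×13.7×1.136 = 42.04 ft.
Hydraulic radius R = A/P = 250.7/42.04 = 5.963 ft.
From Manning's equation, S = [nQ / (1.486 A R^(2/3))]² = [0.024 × 3710 / (1.486 × 250.7 × 5.963^(2/3))]² = 0.00528.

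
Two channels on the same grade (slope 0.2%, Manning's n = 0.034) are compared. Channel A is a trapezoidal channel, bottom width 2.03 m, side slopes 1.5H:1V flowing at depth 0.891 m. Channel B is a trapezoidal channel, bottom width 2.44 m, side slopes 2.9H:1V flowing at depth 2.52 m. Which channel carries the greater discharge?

Channel A: With bottom width b = 2.03 m and side slope z = 1.5: A = (b + zy)y = (2.03 + 1.5×0.891)×0.891 = 3 m²; P = b + 2y√(1+z²) = 2.03 + 2×0.891×1.803 = 5.243 m. Hydraulic radius R = A/P = 3/5.243 = 0.5722 m. Q_A = (1/0.034)·3·0.5722^(2/3)·√0.002 = 2.719 m³/s.
Channel B: With bottom width b = 2.44 m and side slope z = 2.9: A = (b + zy)y = (2.44 + 2.9×2.52)×2.52 = 24.56 m²; P = b + 2y√(1+z²) = 2.44 + 2×2.52×3.068 = 17.9 m. Hydraulic radius R = A/P = 24.56/17.9 = 1.372 m. Q_B = (1/0.034)·24.56·1.372^(2/3)·√0.002 = 39.9 m³/s.
Q_A = 2.719 m³/s vs Q_B = 39.9 m³/s, so channel B carries more.

channel B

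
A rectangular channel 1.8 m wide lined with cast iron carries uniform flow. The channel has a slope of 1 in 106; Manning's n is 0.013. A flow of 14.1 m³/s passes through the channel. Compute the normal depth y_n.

Manning's equation rearranged: A R^(2/3) = nQ / (1·√S) = 0.013 × 14.1 / (√0.009434) = 1.887.
Try y = 1.3 m: A R^(2/3) = 1.536 — short.
Try y = 1.88 m: A R^(2/3) = 2.43 — over.
Try y = 1.53 m: A R^(2/3) = 1.886 — close enough.

y_n = 1.53 m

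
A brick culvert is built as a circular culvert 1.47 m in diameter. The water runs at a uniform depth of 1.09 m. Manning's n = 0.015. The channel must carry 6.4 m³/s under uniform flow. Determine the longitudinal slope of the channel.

S = 0.015

For a circular section of diameter D = 1.47 m at depth y = 1.09 m, the central angle is θ = 2 arccos(1 − 2y/D) = 4.15 rad. Then A = (D²/8)(θ − sin θ) = 1.349 m² and P = Dθ/2 = 3.05 m.
Hydraulic radius R = A/P = 1.349/3.05 = 0.4424 m.
From Manning's equation, S = [nQ / (1 A R^(2/3))]² = [0.015 × 6.4 / (1 × 1.349 × 0.4424^(2/3))]² = 0.015.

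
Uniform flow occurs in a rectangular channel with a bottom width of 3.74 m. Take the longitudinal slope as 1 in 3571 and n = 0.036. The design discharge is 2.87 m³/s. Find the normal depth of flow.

y_n = 1.76 m

Manning's equation rearranged: A R^(2/3) = nQ / (1·√S) = 0.036 × 2.87 / (√0.00028) = 6.174.
At y = 2.06 m: A R^(2/3) = 7.602 — over.
At y = 1.43 m: A R^(2/3) = 4.649 — short.
At y = 1.76 m: A R^(2/3) = 6.166 — matches.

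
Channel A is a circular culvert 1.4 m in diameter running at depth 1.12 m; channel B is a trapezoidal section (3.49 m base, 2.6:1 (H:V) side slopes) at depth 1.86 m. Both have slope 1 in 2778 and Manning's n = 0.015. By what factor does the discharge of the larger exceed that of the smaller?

22.3

Channel A: For a circular section of diameter D = 1.4 m at depth y = 1.12 m, the central angle is θ = 2 arccos(1 − 2y/D) = 4.429 rad. Then A = (D²/8)(θ − sin θ) = 1.32 m² and P = Dθ/2 = 3.1 m. Hydraulic radius R = A/P = 1.32/3.1 = 0.4259 m. Q_A = (1/0.015)·1.32·0.4259^(2/3)·√0.00036 = 0.9452 m³/s.
Channel B: With bottom width b = 3.49 m and side slope z = 2.6: A = (b + zy)y = (3.49 + 2.6×1.86)×1.86 = 15.49 m²; P = b + 2y√(1+z²) = 3.49 + 2×1.86×2.786 = 13.85 m. Hydraulic radius R = A/P = 15.49/13.85 = 1.118 m. Q_B = (1/0.015)·15.49·1.118^(2/3)·√0.00036 = 21.1 m³/s.
The larger discharge is 21.1 m³/s and the smaller is 0.9452 m³/s; the ratio is 22.3.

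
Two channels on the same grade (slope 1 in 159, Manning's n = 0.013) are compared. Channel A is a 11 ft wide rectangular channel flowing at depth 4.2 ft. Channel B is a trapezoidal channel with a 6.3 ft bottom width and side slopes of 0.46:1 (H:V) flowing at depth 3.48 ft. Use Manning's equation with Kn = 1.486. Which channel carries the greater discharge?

Channel A: Flow area A = b·y = 11 × 4.2 = 46.2 ft². Wetted perimeter P = b + 2y = 11 + 2×4.2 = 19.4 ft. Hydraulic radius R = A/P = 46.2/19.4 = 2.381 ft. Q_A = (1.486/0.013)·46.2·2.381^(2/3)·√0.006289 = 746.9 ft³/s.
Channel B: With bottom width b = 6.3 ft and side slope z = 0.46: A = (b + zy)y = (6.3 + 0.46×3.48)×3.48 = 27.49 ft²; P = b + 2y√(1+z²) = 6.3 + 2×3.48×1.101 = 13.96 ft. Hydraulic radius R = A/P = 27.49/13.96 = 1.969 ft. Q_B = (1.486/0.013)·27.49·1.969^(2/3)·√0.006289 = 391.6 ft³/s.
Q_A = 746.9 ft³/s vs Q_B = 391.6 ft³/s, so channel A carries more.

channel A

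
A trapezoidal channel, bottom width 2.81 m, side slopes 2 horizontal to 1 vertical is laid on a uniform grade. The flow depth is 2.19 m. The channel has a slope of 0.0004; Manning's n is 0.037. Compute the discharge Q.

With bottom width b = 2.81 m and side slope z = 2: A = (b + zy)y = (2.81 + 2×2.19)×2.19 = 15.75 m²; P = b + 2y√(1+z²) = 2.81 + 2×2.19×2.236 = 12.6 m.
Hydraulic radius R = A/P = 15.75/12.6 = 1.249 m.
Manning's equation: Q = (1/n) A R^(2/3) S^(1/2) = (1/0.037) × 15.75 × 1.249^(2/3) × 0.0004^(1/2) = 9.87 m³/s.

Q = 9.87 m³/s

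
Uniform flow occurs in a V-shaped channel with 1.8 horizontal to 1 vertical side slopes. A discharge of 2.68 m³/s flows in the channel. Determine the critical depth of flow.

y_c = 0.853 m

At critical depth, Q² T / (g A³) = 1, i.e. A³/T = Q²/g = 2.68²/9.81 = 0.7322.
Trying y = 1.03 m: A³/T = 1.878 — too large.
Trying y = 0.728 m: A³/T = 0.3313 — too small.
Trying y = 0.853 m: A³/T = 0.7316 — close enough.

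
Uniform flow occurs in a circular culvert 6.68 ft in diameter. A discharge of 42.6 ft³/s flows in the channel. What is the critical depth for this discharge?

At critical depth, Q² T / (g A³) = 1, i.e. A³/T = Q²/g = 42.6²/32.2 = 56.36.
Trying y = 1.85 ft: A³/T = 82.81 — too large.
Trying y = 1.28 ft: A³/T = 19.66 — too small.
Trying y = 1.68 ft: A³/T = 56.91 — ≈ 56.36.

y_c = 1.68 ft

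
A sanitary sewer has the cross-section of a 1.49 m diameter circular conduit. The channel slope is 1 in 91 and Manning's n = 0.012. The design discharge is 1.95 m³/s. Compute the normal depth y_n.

y_n = 0.505 m

Manning's equation rearranged: A R^(2/3) = nQ / (1·√S) = 0.012 × 1.95 / (√0.01099) = 0.2232.
At y = 0.583 m: A R^(2/3) = 0.2921 — too large.
At y = 0.353 m: A R^(2/3) = 0.1111 — too small.
At y = 0.505 m: A R^(2/3) = 0.2234 — matches.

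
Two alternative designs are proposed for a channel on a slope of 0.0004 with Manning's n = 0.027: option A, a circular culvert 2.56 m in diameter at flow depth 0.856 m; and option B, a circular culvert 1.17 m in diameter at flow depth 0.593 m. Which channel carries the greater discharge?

channel A

Channel A: For a circular section of diameter D = 2.56 m at depth y = 0.856 m, the central angle is θ = 2 arccos(1 − 2y/D) = 2.466 rad. Then A = (D²/8)(θ − sin θ) = 1.508 m² and P = Dθ/2 = 3.157 m. Hydraulic radius R = A/P = 1.508/3.157 = 0.4778 m. Q_A = (1/0.027)·1.508·0.4778^(2/3)·√0.0004 = 0.6828 m³/s.
Channel B: For a circular section of diameter D = 1.17 m at depth y = 0.593 m, the central angle is θ = 2 arccos(1 − 2y/D) = 3.169 rad. Then A = (D²/8)(θ − sin θ) = 0.5469 m² and P = Dθ/2 = 1.854 m. Hydraulic radius R = A/P = 0.5469/1.854 = 0.295 m. Q_B = (1/0.027)·0.5469·0.295^(2/3)·√0.0004 = 0.1795 m³/s.
Q_A = 0.6828 m³/s vs Q_B = 0.1795 m³/s, so channel A carries more.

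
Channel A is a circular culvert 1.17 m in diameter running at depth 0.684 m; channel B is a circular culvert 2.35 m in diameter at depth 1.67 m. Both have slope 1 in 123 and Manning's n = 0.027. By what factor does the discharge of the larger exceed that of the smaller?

8.5

Channel A: For a circular section of diameter D = 1.17 m at depth y = 0.684 m, the central angle is θ = 2 arccos(1 − 2y/D) = 3.482 rad. Then A = (D²/8)(θ − sin θ) = 0.6528 m² and P = Dθ/2 = 2.037 m. Hydraulic radius R = A/P = 0.6528/2.037 = 0.3205 m. Q_A = (1/0.027)·0.6528·0.3205^(2/3)·√0.00813 = 1.021 m³/s.
Channel B: For a circular section of diameter D = 2.35 m at depth y = 1.67 m, the central angle is θ = 2 arccos(1 − 2y/D) = 4.011 rad. Then A = (D²/8)(θ − sin θ) = 3.297 m² and P = Dθ/2 = 4.713 m. Hydraulic radius R = A/P = 3.297/4.713 = 0.6994 m. Q_B = (1/0.027)·3.297·0.6994^(2/3)·√0.00813 = 8.674 m³/s.
The larger discharge is 8.674 m³/s and the smaller is 1.021 m³/s; the ratio is 8.5.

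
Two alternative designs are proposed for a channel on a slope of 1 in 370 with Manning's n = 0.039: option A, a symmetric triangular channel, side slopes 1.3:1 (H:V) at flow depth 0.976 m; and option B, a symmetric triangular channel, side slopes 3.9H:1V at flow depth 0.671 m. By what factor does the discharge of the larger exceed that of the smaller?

1.26

Channel A: For a triangular section with side slope z = 1.3: A = zy² = 1.3×0.976² = 1.238 m²; P = 2y√(1+z²) = 2×0.976×1.64 = 3.202 m. Hydraulic radius R = A/P = 1.238/3.202 = 0.3868 m. Q_A = (1/0.039)·1.238·0.3868^(2/3)·√0.002703 = 0.8763 m³/s.
Channel B: For a triangular section with side slope z = 3.9: A = zy² = 3.9×0.671² = 1.756 m²; P = 2y√(1+z²) = 2×0.671×4.026 = 5.403 m. Hydraulic radius R = A/P = 1.756/5.403 = 0.325 m. Q_B = (1/0.039)·1.756·0.325^(2/3)·√0.002703 = 1.106 m³/s.
The larger discharge is 1.106 m³/s and the smaller is 0.8763 m³/s; the ratio is 1.26.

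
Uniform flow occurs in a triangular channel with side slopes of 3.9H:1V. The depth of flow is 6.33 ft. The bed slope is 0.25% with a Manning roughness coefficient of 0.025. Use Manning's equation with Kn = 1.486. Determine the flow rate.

For a triangular section with side slope z = 3.9: A = zy² = 3.9×6.33² = 156.3 ft²; P = 2y√(1+z²) = 2×6.33×4.026 = 50.97 ft.
Hydraulic radius R = A/P = 156.3/50.97 = 3.066 ft.
Manning's equation: Q = (1.486/n) A R^(2/3) S^(1/2) = (1.486/0.025) × 156.3 × 3.066^(2/3) × 0.0025^(1/2) = 980 ft³/s.

Q = 980 ft³/s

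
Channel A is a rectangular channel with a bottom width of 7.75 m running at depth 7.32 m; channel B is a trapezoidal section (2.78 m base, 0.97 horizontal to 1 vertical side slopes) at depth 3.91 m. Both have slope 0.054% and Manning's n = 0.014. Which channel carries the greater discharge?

channel A

Channel A: Flow area A = b·y = 7.75 × 7.32 = 56.73 m². Wetted perimeter P = b + 2y = 7.75 + 2×7.32 = 22.39 m. Hydraulic radius R = A/P = 56.73/22.39 = 2.534 m. Q_A = (1/0.014)·56.73·2.534^(2/3)·√0.00054 = 175 m³/s.
Channel B: With bottom width b = 2.78 m and side slope z = 0.97: A = (b + zy)y = (2.78 + 0.97×3.91)×3.91 = 25.7 m²; P = b + 2y√(1+z²) = 2.78 + 2×3.91×1.393 = 13.67 m. Hydraulic radius R = A/P = 25.7/13.67 = 1.879 m. Q_B = (1/0.014)·25.7·1.879^(2/3)·√0.00054 = 64.96 m³/s.
Q_A = 175 m³/s vs Q_B = 64.96 m³/s, so channel A carries more.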